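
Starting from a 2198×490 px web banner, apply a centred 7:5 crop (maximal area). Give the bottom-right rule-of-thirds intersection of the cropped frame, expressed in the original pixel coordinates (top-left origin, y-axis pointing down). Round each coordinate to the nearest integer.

(1213, 327)

2198/490 > 7/5, so the 7:5 crop keeps the full height 490 and trims width to 490 × 7/5 = 686.00 px.
Left offset = (2198 − 686.00)/2 = 756.00 px; top offset = 0.
Bottom-right is two-thirds across and two-thirds down within the crop:
x = 756.00 + 2 × 686.00/3 ≈ 1213; y = 0.00 + 2 × 490.00/3 ≈ 327.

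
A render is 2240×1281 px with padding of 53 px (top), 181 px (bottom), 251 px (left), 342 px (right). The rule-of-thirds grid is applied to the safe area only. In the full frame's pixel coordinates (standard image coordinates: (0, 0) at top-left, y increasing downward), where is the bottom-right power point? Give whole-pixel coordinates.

Content width = 2240 − 251 − 342 = 1647 px; content height = 1281 − 53 − 181 = 1047 px.
Bottom-right is two-thirds across and two-thirds down within the safe area.
x = 251 + 2 × 1647/3 = 251 + 1098.00 ≈ 1349
y = 53 + 2 × 1047/3 = 53 + 698.00 ≈ 751

(1349, 751)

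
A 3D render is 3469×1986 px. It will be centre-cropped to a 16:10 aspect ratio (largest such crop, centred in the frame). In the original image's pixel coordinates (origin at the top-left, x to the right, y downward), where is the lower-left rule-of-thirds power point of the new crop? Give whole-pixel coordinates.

3469/1986 > 16/10, so the 16:10 crop keeps the full height 1986 and trims width to 1986 × 16/10 = 3177.60 px.
Left offset = (3469 − 3177.60)/2 = 145.70 px; top offset = 0.
Lower-left is one-third across and two-thirds down within the crop:
x = 145.70 + 1 × 3177.60/3 ≈ 1205; y = 0.00 + 2 × 1986.00/3 ≈ 1324.

x = 1205 px, y = 1324 px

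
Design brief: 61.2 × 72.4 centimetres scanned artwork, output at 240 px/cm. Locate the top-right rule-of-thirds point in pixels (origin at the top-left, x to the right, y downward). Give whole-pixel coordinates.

In pixels the canvas is 61.2 × 240 = 14688 wide and 72.4 × 240 = 17376 tall.
The top-right point is two-thirds across and one-third down:
x = 2 × 14688/3 ≈ 9792; y = 1 × 17376/3 ≈ 5792.

x = 9792 px, y = 5792 px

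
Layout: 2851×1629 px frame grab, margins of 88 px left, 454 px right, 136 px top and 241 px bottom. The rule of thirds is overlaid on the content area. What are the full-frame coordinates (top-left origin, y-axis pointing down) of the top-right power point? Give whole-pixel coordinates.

(1627, 553)

Content width = 2851 − 88 − 454 = 2309 px; content height = 1629 − 136 − 241 = 1252 px.
Top-right is two-thirds across and one-third down within the content area.
x = 88 + 2 × 2309/3 = 88 + 1539.33 ≈ 1627
y = 136 + 1 × 1252/3 = 136 + 417.33 ≈ 553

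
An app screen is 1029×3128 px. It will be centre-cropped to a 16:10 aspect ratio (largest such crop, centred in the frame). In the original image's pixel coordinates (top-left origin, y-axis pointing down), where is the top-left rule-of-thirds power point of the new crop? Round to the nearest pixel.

1029/3128 < 16/10, so the 16:10 crop keeps the full width 1029 and trims height to 1029 × 10/16 = 643.12 px.
Top offset = (3128 − 643.12)/2 = 1242.44 px; left offset = 0.
Top-left is one-third across and one-third down within the crop:
x = 0.00 + 1 × 1029.00/3 ≈ 343; y = 1242.44 + 1 × 643.12/3 ≈ 1457.

(343, 1457)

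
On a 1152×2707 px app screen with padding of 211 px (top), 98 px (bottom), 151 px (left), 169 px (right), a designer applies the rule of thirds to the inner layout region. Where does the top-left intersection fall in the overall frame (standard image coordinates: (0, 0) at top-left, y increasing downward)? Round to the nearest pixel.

Content width = 1152 − 151 − 169 = 832 px; content height = 2707 − 211 − 98 = 2398 px.
Top-left is one-third across and one-third down within the inner layout region.
x = 151 + 1 × 832/3 = 151 + 277.33 ≈ 428
y = 211 + 1 × 2398/3 = 211 + 799.33 ≈ 1010

(428, 1010)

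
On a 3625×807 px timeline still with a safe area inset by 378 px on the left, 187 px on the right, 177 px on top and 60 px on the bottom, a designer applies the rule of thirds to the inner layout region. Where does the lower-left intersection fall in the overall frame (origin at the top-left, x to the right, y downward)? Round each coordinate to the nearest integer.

x = 1398 px, y = 557 px

Content width = 3625 − 378 − 187 = 3060 px; content height = 807 − 177 − 60 = 570 px.
Lower-left is one-third across and two-thirds down within the inner layout region.
x = 378 + 1 × 3060/3 = 378 + 1020.00 ≈ 1398
y = 177 + 2 × 570/3 = 177 + 380.00 ≈ 557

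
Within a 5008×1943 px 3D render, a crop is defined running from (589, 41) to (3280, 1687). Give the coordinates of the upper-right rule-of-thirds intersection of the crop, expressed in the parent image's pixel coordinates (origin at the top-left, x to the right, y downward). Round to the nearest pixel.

(2383, 590)

Crop width = 3280 − 589 = 2691 px; one third is 897.00 px.
Crop height = 1687 − 41 = 1646 px; one third is 548.67 px.
The upper-right point is two-thirds across and one-third down within the crop:
x = 589 + 2 × 897.00 ≈ 2383; y = 41 + 1 × 548.67 ≈ 590.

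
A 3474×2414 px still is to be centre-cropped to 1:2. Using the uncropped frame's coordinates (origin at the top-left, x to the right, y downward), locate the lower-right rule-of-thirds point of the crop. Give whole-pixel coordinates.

(1938, 1609)

3474/2414 > 1/2, so the 1:2 crop keeps the full height 2414 and trims width to 2414 × 1/2 = 1207.00 px.
Left offset = (3474 − 1207.00)/2 = 1133.50 px; top offset = 0.
Lower-right is two-thirds across and two-thirds down within the crop:
x = 1133.50 + 2 × 1207.00/3 ≈ 1938; y = 0.00 + 2 × 2414.00/3 ≈ 1609.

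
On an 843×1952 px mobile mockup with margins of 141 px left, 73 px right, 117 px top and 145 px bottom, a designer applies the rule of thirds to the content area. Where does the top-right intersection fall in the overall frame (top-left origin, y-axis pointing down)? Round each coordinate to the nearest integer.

Content width = 843 − 141 − 73 = 629 px; content height = 1952 − 117 − 145 = 1690 px.
Top-right is two-thirds across and one-third down within the content area.
x = 141 + 2 × 629/3 = 141 + 419.33 ≈ 560
y = 117 + 1 × 1690/3 = 117 + 563.33 ≈ 680

x = 560 px, y = 680 px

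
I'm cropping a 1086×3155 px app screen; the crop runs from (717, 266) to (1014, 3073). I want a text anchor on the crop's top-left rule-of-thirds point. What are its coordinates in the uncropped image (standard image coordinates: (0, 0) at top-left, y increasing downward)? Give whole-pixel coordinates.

Crop width = 1014 − 717 = 297 px; one third is 99.00 px.
Crop height = 3073 − 266 = 2807 px; one third is 935.67 px.
The top-left point is one-third across and one-third down within the crop:
x = 717 + 1 × 99.00 ≈ 816; y = 266 + 1 × 935.67 ≈ 1202.

(816, 1202)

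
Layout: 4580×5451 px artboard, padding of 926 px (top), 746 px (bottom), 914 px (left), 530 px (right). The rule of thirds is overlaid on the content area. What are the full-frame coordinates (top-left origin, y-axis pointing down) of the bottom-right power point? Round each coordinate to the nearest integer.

Content width = 4580 − 914 − 530 = 3136 px; content height = 5451 − 926 − 746 = 3779 px.
Bottom-right is two-thirds across and two-thirds down within the content area.
x = 914 + 2 × 3136/3 = 914 + 2090.67 ≈ 3005
y = 926 + 2 × 3779/3 = 926 + 2519.33 ≈ 3445

x = 3005 px, y = 3445 px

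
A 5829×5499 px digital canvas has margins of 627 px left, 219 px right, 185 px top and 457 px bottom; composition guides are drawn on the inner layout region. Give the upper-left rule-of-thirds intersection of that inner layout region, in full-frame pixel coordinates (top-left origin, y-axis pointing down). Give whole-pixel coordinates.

Content width = 5829 − 627 − 219 = 4983 px; content height = 5499 − 185 − 457 = 4857 px.
Upper-left is one-third across and one-third down within the inner layout region.
x = 627 + 1 × 4983/3 = 627 + 1661.00 ≈ 2288
y = 185 + 1 × 4857/3 = 185 + 1619.00 ≈ 1804

(2288, 1804)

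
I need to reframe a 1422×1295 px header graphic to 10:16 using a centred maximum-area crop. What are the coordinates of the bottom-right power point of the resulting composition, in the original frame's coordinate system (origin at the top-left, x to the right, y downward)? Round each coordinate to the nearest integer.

1422/1295 > 10/16, so the 10:16 crop keeps the full height 1295 and trims width to 1295 × 10/16 = 809.38 px.
Left offset = (1422 − 809.38)/2 = 306.31 px; top offset = 0.
Bottom-right is two-thirds across and two-thirds down within the crop:
x = 306.31 + 2 × 809.38/3 ≈ 846; y = 0.00 + 2 × 1295.00/3 ≈ 863.

x = 846 px, y = 863 px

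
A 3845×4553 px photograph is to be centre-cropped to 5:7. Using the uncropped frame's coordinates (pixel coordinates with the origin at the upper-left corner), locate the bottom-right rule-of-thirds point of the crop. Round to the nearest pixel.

x = 2465 px, y = 3035 px

3845/4553 > 5/7, so the 5:7 crop keeps the full height 4553 and trims width to 4553 × 5/7 = 3252.14 px.
Left offset = (3845 − 3252.14)/2 = 296.43 px; top offset = 0.
Bottom-right is two-thirds across and two-thirds down within the crop:
x = 296.43 + 2 × 3252.14/3 ≈ 2465; y = 0.00 + 2 × 4553.00/3 ≈ 3035.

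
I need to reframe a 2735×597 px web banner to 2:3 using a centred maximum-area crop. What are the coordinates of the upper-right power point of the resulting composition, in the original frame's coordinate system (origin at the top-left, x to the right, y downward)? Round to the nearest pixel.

2735/597 > 2/3, so the 2:3 crop keeps the full height 597 and trims width to 597 × 2/3 = 398.00 px.
Left offset = (2735 − 398.00)/2 = 1168.50 px; top offset = 0.
Upper-right is two-thirds across and one-third down within the crop:
x = 1168.50 + 2 × 398.00/3 ≈ 1434; y = 0.00 + 1 × 597.00/3 ≈ 199.

(1434, 199)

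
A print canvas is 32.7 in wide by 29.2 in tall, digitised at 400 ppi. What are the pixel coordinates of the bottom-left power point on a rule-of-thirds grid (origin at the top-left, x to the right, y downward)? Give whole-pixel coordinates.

x = 4360 px, y = 7787 px

In pixels the canvas is 32.7 × 400 = 13080 wide and 29.2 × 400 = 11680 tall.
The bottom-left point is one-third across and two-thirds down:
x = 1 × 13080/3 ≈ 4360; y = 2 × 11680/3 ≈ 7787.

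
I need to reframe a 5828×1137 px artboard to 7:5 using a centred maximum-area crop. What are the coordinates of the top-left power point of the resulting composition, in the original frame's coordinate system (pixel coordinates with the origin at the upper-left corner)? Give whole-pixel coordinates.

(2649, 379)

5828/1137 > 7/5, so the 7:5 crop keeps the full height 1137 and trims width to 1137 × 7/5 = 1591.80 px.
Left offset = (5828 − 1591.80)/2 = 2118.10 px; top offset = 0.
Top-left is one-third across and one-third down within the crop:
x = 2118.10 + 1 × 1591.80/3 ≈ 2649; y = 0.00 + 1 × 1137.00/3 ≈ 379.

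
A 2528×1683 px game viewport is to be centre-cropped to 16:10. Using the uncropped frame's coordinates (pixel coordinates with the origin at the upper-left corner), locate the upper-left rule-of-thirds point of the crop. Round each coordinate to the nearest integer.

(843, 578)

2528/1683 < 16/10, so the 16:10 crop keeps the full width 2528 and trims height to 2528 × 10/16 = 1580.00 px.
Top offset = (1683 − 1580.00)/2 = 51.50 px; left offset = 0.
Upper-left is one-third across and one-third down within the crop:
x = 0.00 + 1 × 2528.00/3 ≈ 843; y = 51.50 + 1 × 1580.00/3 ≈ 578.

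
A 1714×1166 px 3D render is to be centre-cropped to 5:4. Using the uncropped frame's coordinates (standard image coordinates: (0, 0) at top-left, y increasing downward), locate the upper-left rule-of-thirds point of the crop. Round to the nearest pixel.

1714/1166 > 5/4, so the 5:4 crop keeps the full height 1166 and trims width to 1166 × 5/4 = 1457.50 px.
Left offset = (1714 − 1457.50)/2 = 128.25 px; top offset = 0.
Upper-left is one-third across and one-third down within the crop:
x = 128.25 + 1 × 1457.50/3 ≈ 614; y = 0.00 + 1 × 1166.00/3 ≈ 389.

(614, 389)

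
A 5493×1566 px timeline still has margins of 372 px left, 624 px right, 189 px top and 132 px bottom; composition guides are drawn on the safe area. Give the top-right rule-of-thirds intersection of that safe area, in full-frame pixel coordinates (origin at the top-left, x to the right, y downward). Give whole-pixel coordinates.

(3370, 604)

Content width = 5493 − 372 − 624 = 4497 px; content height = 1566 − 189 − 132 = 1245 px.
Top-right is two-thirds across and one-third down within the safe area.
x = 372 + 2 × 4497/3 = 372 + 2998.00 ≈ 3370
y = 189 + 1 × 1245/3 = 189 + 415.00 ≈ 604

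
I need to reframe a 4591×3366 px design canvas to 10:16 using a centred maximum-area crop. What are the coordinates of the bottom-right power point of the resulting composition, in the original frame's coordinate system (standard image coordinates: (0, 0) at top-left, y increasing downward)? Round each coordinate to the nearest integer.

4591/3366 > 10/16, so the 10:16 crop keeps the full height 3366 and trims width to 3366 × 10/16 = 2103.75 px.
Left offset = (4591 − 2103.75)/2 = 1243.62 px; top offset = 0.
Bottom-right is two-thirds across and two-thirds down within the crop:
x = 1243.62 + 2 × 2103.75/3 ≈ 2646; y = 0.00 + 2 × 3366.00/3 ≈ 2244.

x = 2646 px, y = 2244 px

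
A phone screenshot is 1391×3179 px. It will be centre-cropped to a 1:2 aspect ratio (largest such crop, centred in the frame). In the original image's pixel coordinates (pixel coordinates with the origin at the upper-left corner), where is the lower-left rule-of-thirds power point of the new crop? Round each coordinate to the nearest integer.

1391/3179 < 1/2, so the 1:2 crop keeps the full width 1391 and trims height to 1391 × 2/1 = 2782.00 px.
Top offset = (3179 − 2782.00)/2 = 198.50 px; left offset = 0.
Lower-left is one-third across and two-thirds down within the crop:
x = 0.00 + 1 × 1391.00/3 ≈ 464; y = 198.50 + 2 × 2782.00/3 ≈ 2053.

x = 464 px, y = 2053 px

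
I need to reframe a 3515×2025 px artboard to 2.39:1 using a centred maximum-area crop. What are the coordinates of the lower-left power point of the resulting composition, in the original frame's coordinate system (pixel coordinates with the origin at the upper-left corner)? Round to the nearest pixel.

3515/2025 < 2.39/1, so the 2.39:1 crop keeps the full width 3515 and trims height to 3515 × 1/2.39 = 1470.71 px.
Top offset = (2025 − 1470.71)/2 = 277.14 px; left offset = 0.
Lower-left is one-third across and two-thirds down within the crop:
x = 0.00 + 1 × 3515.00/3 ≈ 1172; y = 277.14 + 2 × 1470.71/3 ≈ 1258.

(1172, 1258)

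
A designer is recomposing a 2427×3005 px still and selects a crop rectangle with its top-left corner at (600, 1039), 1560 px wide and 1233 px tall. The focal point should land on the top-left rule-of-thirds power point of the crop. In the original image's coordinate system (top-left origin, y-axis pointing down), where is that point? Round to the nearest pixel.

(1120, 1450)

One third of the crop width 1560 is 520.00 px.
One third of the crop height 1233 is 411.00 px.
The top-left point is one-third across and one-third down within the crop:
x = 600 + 1 × 520.00 ≈ 1120; y = 1039 + 1 × 411.00 ≈ 1450.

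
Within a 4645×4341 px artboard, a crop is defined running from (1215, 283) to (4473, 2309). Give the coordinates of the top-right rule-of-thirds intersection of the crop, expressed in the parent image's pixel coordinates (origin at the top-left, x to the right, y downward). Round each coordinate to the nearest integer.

Crop width = 4473 − 1215 = 3258 px; one third is 1086.00 px.
Crop height = 2309 − 283 = 2026 px; one third is 675.33 px.
The top-right point is two-thirds across and one-third down within the crop:
x = 1215 + 2 × 1086.00 ≈ 3387; y = 283 + 1 × 675.33 ≈ 958.

(3387, 958)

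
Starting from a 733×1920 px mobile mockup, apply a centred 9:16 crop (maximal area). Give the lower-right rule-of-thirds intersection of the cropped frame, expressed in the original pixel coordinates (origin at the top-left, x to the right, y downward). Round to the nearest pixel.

733/1920 < 9/16, so the 9:16 crop keeps the full width 733 and trims height to 733 × 16/9 = 1303.11 px.
Top offset = (1920 − 1303.11)/2 = 308.44 px; left offset = 0.
Lower-right is two-thirds across and two-thirds down within the crop:
x = 0.00 + 2 × 733.00/3 ≈ 489; y = 308.44 + 2 × 1303.11/3 ≈ 1177.

x = 489 px, y = 1177 px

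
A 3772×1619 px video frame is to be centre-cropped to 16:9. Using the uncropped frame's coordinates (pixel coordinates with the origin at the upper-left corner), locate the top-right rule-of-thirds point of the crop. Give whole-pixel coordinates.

3772/1619 > 16/9, so the 16:9 crop keeps the full height 1619 and trims width to 1619 × 16/9 = 2878.22 px.
Left offset = (3772 − 2878.22)/2 = 446.89 px; top offset = 0.
Top-right is two-thirds across and one-third down within the crop:
x = 446.89 + 2 × 2878.22/3 ≈ 2366; y = 0.00 + 1 × 1619.00/3 ≈ 540.

(2366, 540)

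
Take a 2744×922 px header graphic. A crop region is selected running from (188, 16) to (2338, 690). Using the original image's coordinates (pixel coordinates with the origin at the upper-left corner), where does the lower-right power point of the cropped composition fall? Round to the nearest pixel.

Crop width = 2338 − 188 = 2150 px; one third is 716.67 px.
Crop height = 690 − 16 = 674 px; one third is 224.67 px.
The lower-right point is two-thirds across and two-thirds down within the crop:
x = 188 + 2 × 716.67 ≈ 1621; y = 16 + 2 × 224.67 ≈ 465.

x = 1621 px, y = 465 px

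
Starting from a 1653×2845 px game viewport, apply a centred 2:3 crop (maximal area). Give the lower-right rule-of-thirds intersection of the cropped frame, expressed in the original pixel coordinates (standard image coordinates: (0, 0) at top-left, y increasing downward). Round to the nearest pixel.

(1102, 1836)

1653/2845 < 2/3, so the 2:3 crop keeps the full width 1653 and trims height to 1653 × 3/2 = 2479.50 px.
Top offset = (2845 − 2479.50)/2 = 182.75 px; left offset = 0.
Lower-right is two-thirds across and two-thirds down within the crop:
x = 0.00 + 2 × 1653.00/3 ≈ 1102; y = 182.75 + 2 × 2479.50/3 ≈ 1836.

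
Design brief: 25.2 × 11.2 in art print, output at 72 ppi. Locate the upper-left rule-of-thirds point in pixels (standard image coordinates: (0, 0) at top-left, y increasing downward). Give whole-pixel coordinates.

x = 605 px, y = 269 px

In pixels the canvas is 25.2 × 72 = 1814.4 wide and 11.2 × 72 = 806.4 tall.
The upper-left point is one-third across and one-third down:
x = 1 × 1814.4/3 ≈ 605; y = 1 × 806.4/3 ≈ 269.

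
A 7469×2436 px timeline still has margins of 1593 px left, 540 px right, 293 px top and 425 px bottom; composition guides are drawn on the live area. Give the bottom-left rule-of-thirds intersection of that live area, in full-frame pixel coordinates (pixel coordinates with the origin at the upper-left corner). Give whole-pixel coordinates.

Content width = 7469 − 1593 − 540 = 5336 px; content height = 2436 − 293 − 425 = 1718 px.
Bottom-left is one-third across and two-thirds down within the live area.
x = 1593 + 1 × 5336/3 = 1593 + 1778.67 ≈ 3372
y = 293 + 2 × 1718/3 = 293 + 1145.33 ≈ 1438

x = 3372 px, y = 1438 px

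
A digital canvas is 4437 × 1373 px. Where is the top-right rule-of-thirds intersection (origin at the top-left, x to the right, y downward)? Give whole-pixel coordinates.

x = 2958 px, y = 458 px

The top-right point sits two-thirds of the way across and one-third of the way down.
x = 2 × 4437/3 ≈ 2958; y = 1 × 1373/3 ≈ 458.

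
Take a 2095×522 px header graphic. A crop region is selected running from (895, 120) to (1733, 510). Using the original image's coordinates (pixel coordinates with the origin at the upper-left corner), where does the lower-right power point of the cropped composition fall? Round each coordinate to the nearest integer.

x = 1454 px, y = 380 px

Crop width = 1733 − 895 = 838 px; one third is 279.33 px.
Crop height = 510 − 120 = 390 px; one third is 130.00 px.
The lower-right point is two-thirds across and two-thirds down within the crop:
x = 895 + 2 × 279.33 ≈ 1454; y = 120 + 2 × 130.00 ≈ 380.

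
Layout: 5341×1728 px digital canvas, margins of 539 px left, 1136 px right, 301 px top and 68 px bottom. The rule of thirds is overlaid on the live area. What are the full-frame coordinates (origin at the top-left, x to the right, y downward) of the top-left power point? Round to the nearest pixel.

Content width = 5341 − 539 − 1136 = 3666 px; content height = 1728 − 301 − 68 = 1359 px.
Top-left is one-third across and one-third down within the live area.
x = 539 + 1 × 3666/3 = 539 + 1222.00 ≈ 1761
y = 301 + 1 × 1359/3 = 301 + 453.00 ≈ 754

x = 1761 px, y = 754 px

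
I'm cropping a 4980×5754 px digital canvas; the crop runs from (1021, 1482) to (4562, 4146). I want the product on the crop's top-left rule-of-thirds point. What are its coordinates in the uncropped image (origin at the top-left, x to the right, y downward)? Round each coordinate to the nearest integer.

(2201, 2370)

Crop width = 4562 − 1021 = 3541 px; one third is 1180.33 px.
Crop height = 4146 − 1482 = 2664 px; one third is 888.00 px.
The top-left point is one-third across and one-third down within the crop:
x = 1021 + 1 × 1180.33 ≈ 2201; y = 1482 + 1 × 888.00 ≈ 2370.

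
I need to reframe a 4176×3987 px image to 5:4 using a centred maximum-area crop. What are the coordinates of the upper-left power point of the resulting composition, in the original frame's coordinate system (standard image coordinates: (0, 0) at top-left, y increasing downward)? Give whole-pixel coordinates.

4176/3987 < 5/4, so the 5:4 crop keeps the full width 4176 and trims height to 4176 × 4/5 = 3340.80 px.
Top offset = (3987 − 3340.80)/2 = 323.10 px; left offset = 0.
Upper-left is one-third across and one-third down within the crop:
x = 0.00 + 1 × 4176.00/3 ≈ 1392; y = 323.10 + 1 × 3340.80/3 ≈ 1437.

(1392, 1437)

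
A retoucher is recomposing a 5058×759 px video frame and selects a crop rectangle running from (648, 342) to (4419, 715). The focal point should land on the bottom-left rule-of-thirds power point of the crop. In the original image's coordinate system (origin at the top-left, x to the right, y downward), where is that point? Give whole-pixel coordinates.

x = 1905 px, y = 591 px

Crop width = 4419 − 648 = 3771 px; one third is 1257.00 px.
Crop height = 715 − 342 = 373 px; one third is 124.33 px.
The bottom-left point is one-third across and two-thirds down within the crop:
x = 648 + 1 × 1257.00 ≈ 1905; y = 342 + 2 × 124.33 ≈ 591.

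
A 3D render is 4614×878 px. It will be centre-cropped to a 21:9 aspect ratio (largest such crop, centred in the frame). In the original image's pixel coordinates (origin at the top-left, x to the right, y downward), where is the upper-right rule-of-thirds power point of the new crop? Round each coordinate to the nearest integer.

x = 2648 px, y = 293 px

4614/878 > 21/9, so the 21:9 crop keeps the full height 878 and trims width to 878 × 21/9 = 2048.67 px.
Left offset = (4614 − 2048.67)/2 = 1282.67 px; top offset = 0.
Upper-right is two-thirds across and one-third down within the crop:
x = 1282.67 + 2 × 2048.67/3 ≈ 2648; y = 0.00 + 1 × 878.00/3 ≈ 293.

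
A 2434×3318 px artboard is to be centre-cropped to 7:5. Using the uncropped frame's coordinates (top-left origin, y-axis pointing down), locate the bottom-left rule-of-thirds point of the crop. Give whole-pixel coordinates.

x = 811 px, y = 1949 px

2434/3318 < 7/5, so the 7:5 crop keeps the full width 2434 and trims height to 2434 × 5/7 = 1738.57 px.
Top offset = (3318 − 1738.57)/2 = 789.71 px; left offset = 0.
Bottom-left is one-third across and two-thirds down within the crop:
x = 0.00 + 1 × 2434.00/3 ≈ 811; y = 789.71 + 2 × 1738.57/3 ≈ 1949.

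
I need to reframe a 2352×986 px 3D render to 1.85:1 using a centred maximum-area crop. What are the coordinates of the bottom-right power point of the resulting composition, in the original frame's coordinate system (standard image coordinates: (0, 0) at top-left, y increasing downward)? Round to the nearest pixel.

2352/986 > 1.85/1, so the 1.85:1 crop keeps the full height 986 and trims width to 986 × 1.85/1 = 1824.10 px.
Left offset = (2352 − 1824.10)/2 = 263.95 px; top offset = 0.
Bottom-right is two-thirds across and two-thirds down within the crop:
x = 263.95 + 2 × 1824.10/3 ≈ 1480; y = 0.00 + 2 × 986.00/3 ≈ 657.

x = 1480 px, y = 657 px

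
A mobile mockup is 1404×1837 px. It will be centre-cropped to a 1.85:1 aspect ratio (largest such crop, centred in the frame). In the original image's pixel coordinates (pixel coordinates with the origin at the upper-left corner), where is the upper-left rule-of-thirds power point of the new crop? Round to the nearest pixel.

x = 468 px, y = 792 px

1404/1837 < 1.85/1, so the 1.85:1 crop keeps the full width 1404 and trims height to 1404 × 1/1.85 = 758.92 px.
Top offset = (1837 − 758.92)/2 = 539.04 px; left offset = 0.
Upper-left is one-third across and one-third down within the crop:
x = 0.00 + 1 × 1404.00/3 ≈ 468; y = 539.04 + 1 × 758.92/3 ≈ 792.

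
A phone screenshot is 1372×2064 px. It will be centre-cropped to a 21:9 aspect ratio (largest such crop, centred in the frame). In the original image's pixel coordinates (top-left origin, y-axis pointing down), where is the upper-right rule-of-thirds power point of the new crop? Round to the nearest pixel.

1372/2064 < 21/9, so the 21:9 crop keeps the full width 1372 and trims height to 1372 × 9/21 = 588.00 px.
Top offset = (2064 − 588.00)/2 = 738.00 px; left offset = 0.
Upper-right is two-thirds across and one-third down within the crop:
x = 0.00 + 2 × 1372.00/3 ≈ 915; y = 738.00 + 1 × 588.00/3 ≈ 934.

x = 915 px, y = 934 px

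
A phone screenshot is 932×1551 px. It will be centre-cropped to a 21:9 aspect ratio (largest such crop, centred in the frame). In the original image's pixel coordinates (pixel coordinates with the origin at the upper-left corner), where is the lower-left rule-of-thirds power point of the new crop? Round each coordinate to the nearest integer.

932/1551 < 21/9, so the 21:9 crop keeps the full width 932 and trims height to 932 × 9/21 = 399.43 px.
Top offset = (1551 − 399.43)/2 = 575.79 px; left offset = 0.
Lower-left is one-third across and two-thirds down within the crop:
x = 0.00 + 1 × 932.00/3 ≈ 311; y = 575.79 + 2 × 399.43/3 ≈ 842.

x = 311 px, y = 842 px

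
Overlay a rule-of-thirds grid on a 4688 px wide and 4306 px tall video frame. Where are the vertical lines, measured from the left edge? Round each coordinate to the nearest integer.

1563 px and 3125 px

4688 / 3 = 1562.67, so the vertical lines sit at one and two thirds of 4688.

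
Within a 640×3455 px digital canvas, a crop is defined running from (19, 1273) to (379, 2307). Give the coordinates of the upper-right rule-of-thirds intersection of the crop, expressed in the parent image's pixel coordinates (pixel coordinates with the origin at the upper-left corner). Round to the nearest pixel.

x = 259 px, y = 1618 px

Crop width = 379 − 19 = 360 px; one third is 120.00 px.
Crop height = 2307 − 1273 = 1034 px; one third is 344.67 px.
The upper-right point is two-thirds across and one-third down within the crop:
x = 19 + 2 × 120.00 ≈ 259; y = 1273 + 1 × 344.67 ≈ 1618.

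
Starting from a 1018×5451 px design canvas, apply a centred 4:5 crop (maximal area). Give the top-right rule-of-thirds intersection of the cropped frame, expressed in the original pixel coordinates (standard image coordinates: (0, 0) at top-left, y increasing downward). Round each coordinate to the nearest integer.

(679, 2513)

1018/5451 < 4/5, so the 4:5 crop keeps the full width 1018 and trims height to 1018 × 5/4 = 1272.50 px.
Top offset = (5451 − 1272.50)/2 = 2089.25 px; left offset = 0.
Top-right is two-thirds across and one-third down within the crop:
x = 0.00 + 2 × 1018.00/3 ≈ 679; y = 2089.25 + 1 × 1272.50/3 ≈ 2513.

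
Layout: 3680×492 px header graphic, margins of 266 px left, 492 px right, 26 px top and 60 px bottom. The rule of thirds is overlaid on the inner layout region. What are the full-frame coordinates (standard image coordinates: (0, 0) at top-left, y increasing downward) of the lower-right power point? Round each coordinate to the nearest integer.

(2214, 297)

Content width = 3680 − 266 − 492 = 2922 px; content height = 492 − 26 − 60 = 406 px.
Lower-right is two-thirds across and two-thirds down within the inner layout region.
x = 266 + 2 × 2922/3 = 266 + 1948.00 ≈ 2214
y = 26 + 2 × 406/3 = 26 + 270.67 ≈ 297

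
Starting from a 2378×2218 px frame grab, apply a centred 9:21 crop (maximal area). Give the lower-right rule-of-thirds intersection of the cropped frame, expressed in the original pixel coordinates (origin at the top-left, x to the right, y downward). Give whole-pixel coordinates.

2378/2218 > 9/21, so the 9:21 crop keeps the full height 2218 and trims width to 2218 × 9/21 = 950.57 px.
Left offset = (2378 − 950.57)/2 = 713.71 px; top offset = 0.
Lower-right is two-thirds across and two-thirds down within the crop:
x = 713.71 + 2 × 950.57/3 ≈ 1347; y = 0.00 + 2 × 2218.00/3 ≈ 1479.

x = 1347 px, y = 1479 px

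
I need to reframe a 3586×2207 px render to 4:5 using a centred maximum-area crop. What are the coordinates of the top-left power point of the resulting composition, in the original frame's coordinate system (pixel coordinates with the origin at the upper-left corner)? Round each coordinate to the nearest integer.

x = 1499 px, y = 736 px

3586/2207 > 4/5, so the 4:5 crop keeps the full height 2207 and trims width to 2207 × 4/5 = 1765.60 px.
Left offset = (3586 − 1765.60)/2 = 910.20 px; top offset = 0.
Top-left is one-third across and one-third down within the crop:
x = 910.20 + 1 × 1765.60/3 ≈ 1499; y = 0.00 + 1 × 2207.00/3 ≈ 736.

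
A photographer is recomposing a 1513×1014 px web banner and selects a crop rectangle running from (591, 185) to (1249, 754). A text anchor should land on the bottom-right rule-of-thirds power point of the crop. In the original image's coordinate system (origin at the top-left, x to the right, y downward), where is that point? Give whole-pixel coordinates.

(1030, 564)

Crop width = 1249 − 591 = 658 px; one third is 219.33 px.
Crop height = 754 − 185 = 569 px; one third is 189.67 px.
The bottom-right point is two-thirds across and two-thirds down within the crop:
x = 591 + 2 × 219.33 ≈ 1030; y = 185 + 2 × 189.67 ≈ 564.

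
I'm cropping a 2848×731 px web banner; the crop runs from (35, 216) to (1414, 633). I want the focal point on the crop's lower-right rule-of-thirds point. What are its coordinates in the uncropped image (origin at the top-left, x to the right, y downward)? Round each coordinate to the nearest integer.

Crop width = 1414 − 35 = 1379 px; one third is 459.67 px.
Crop height = 633 − 216 = 417 px; one third is 139.00 px.
The lower-right point is two-thirds across and two-thirds down within the crop:
x = 35 + 2 × 459.67 ≈ 954; y = 216 + 2 × 139.00 ≈ 494.

(954, 494)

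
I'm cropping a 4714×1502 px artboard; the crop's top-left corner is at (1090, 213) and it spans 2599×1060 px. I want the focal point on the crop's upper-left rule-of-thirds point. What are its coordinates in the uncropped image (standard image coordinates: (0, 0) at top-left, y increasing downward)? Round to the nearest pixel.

One third of the crop width 2599 is 866.33 px.
One third of the crop height 1060 is 353.33 px.
The upper-left point is one-third across and one-third down within the crop:
x = 1090 + 1 × 866.33 ≈ 1956; y = 213 + 1 × 353.33 ≈ 566.

(1956, 566)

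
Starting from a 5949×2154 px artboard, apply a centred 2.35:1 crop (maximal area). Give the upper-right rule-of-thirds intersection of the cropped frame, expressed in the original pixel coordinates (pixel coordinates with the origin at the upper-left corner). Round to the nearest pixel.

5949/2154 > 2.35/1, so the 2.35:1 crop keeps the full height 2154 and trims width to 2154 × 2.35/1 = 5061.90 px.
Left offset = (5949 − 5061.90)/2 = 443.55 px; top offset = 0.
Upper-right is two-thirds across and one-third down within the crop:
x = 443.55 + 2 × 5061.90/3 ≈ 3818; y = 0.00 + 1 × 2154.00/3 ≈ 718.

(3818, 718)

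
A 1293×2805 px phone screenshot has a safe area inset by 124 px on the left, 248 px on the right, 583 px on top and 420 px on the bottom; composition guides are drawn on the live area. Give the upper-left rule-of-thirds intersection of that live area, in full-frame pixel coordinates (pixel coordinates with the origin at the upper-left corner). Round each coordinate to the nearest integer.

Content width = 1293 − 124 − 248 = 921 px; content height = 2805 − 583 − 420 = 1802 px.
Upper-left is one-third across and one-third down within the live area.
x = 124 + 1 × 921/3 = 124 + 307.00 ≈ 431
y = 583 + 1 × 1802/3 = 583 + 600.67 ≈ 1184

x = 431 px, y = 1184 px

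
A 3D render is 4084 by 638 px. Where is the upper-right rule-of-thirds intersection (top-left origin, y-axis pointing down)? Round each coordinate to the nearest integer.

(2723, 213)

The upper-right point sits two-thirds of the way across and one-third of the way down.
x = 2 × 4084/3 ≈ 2723; y = 1 × 638/3 ≈ 213.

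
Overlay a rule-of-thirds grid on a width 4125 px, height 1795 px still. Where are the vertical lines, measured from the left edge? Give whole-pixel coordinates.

x = 1375 px and x = 2750 px

4125 / 3 = 1375, so the vertical lines sit at one and two thirds of 4125.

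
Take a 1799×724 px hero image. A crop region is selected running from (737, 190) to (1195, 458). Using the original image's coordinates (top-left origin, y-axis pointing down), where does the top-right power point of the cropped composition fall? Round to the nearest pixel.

x = 1042 px, y = 279 px

Crop width = 1195 − 737 = 458 px; one third is 152.67 px.
Crop height = 458 − 190 = 268 px; one third is 89.33 px.
The top-right point is two-thirds across and one-third down within the crop:
x = 737 + 2 × 152.67 ≈ 1042; y = 190 + 1 × 89.33 ≈ 279.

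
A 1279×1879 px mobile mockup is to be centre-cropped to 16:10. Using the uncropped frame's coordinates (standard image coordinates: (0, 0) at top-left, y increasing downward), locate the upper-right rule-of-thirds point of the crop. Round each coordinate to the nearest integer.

(853, 806)

1279/1879 < 16/10, so the 16:10 crop keeps the full width 1279 and trims height to 1279 × 10/16 = 799.38 px.
Top offset = (1879 − 799.38)/2 = 539.81 px; left offset = 0.
Upper-right is two-thirds across and one-third down within the crop:
x = 0.00 + 2 × 1279.00/3 ≈ 853; y = 539.81 + 1 × 799.38/3 ≈ 806.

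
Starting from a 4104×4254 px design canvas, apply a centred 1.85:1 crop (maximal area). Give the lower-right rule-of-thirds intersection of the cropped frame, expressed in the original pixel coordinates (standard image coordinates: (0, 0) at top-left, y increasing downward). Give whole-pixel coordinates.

x = 2736 px, y = 2497 px

4104/4254 < 1.85/1, so the 1.85:1 crop keeps the full width 4104 and trims height to 4104 × 1/1.85 = 2218.38 px.
Top offset = (4254 − 2218.38)/2 = 1017.81 px; left offset = 0.
Lower-right is two-thirds across and two-thirds down within the crop:
x = 0.00 + 2 × 4104.00/3 ≈ 2736; y = 1017.81 + 2 × 2218.38/3 ≈ 2497.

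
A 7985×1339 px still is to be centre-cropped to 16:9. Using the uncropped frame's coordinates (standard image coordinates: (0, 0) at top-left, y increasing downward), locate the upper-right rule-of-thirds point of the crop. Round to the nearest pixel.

(4389, 446)

7985/1339 > 16/9, so the 16:9 crop keeps the full height 1339 and trims width to 1339 × 16/9 = 2380.44 px.
Left offset = (7985 − 2380.44)/2 = 2802.28 px; top offset = 0.
Upper-right is two-thirds across and one-third down within the crop:
x = 2802.28 + 2 × 2380.44/3 ≈ 4389; y = 0.00 + 1 × 1339.00/3 ≈ 446.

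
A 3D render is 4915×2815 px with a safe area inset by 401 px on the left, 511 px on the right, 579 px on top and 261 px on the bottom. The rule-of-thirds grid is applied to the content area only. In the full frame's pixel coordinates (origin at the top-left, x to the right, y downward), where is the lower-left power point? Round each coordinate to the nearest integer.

Content width = 4915 − 401 − 511 = 4003 px; content height = 2815 − 579 − 261 = 1975 px.
Lower-left is one-third across and two-thirds down within the content area.
x = 401 + 1 × 4003/3 = 401 + 1334.33 ≈ 1735
y = 579 + 2 × 1975/3 = 579 + 1316.67 ≈ 1896

x = 1735 px, y = 1896 px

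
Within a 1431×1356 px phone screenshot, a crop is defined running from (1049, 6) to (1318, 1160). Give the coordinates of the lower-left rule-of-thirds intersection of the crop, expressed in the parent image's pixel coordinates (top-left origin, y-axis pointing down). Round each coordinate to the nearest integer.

(1139, 775)

Crop width = 1318 − 1049 = 269 px; one third is 89.67 px.
Crop height = 1160 − 6 = 1154 px; one third is 384.67 px.
The lower-left point is one-third across and two-thirds down within the crop:
x = 1049 + 1 × 89.67 ≈ 1139; y = 6 + 2 × 384.67 ≈ 775.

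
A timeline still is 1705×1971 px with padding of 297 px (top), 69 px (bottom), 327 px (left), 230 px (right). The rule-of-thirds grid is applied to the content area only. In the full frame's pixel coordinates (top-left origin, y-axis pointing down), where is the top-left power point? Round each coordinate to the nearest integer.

Content width = 1705 − 327 − 230 = 1148 px; content height = 1971 − 297 − 69 = 1605 px.
Top-left is one-third across and one-third down within the content area.
x = 327 + 1 × 1148/3 = 327 + 382.67 ≈ 710
y = 297 + 1 × 1605/3 = 297 + 535.00 ≈ 832

x = 710 px, y = 832 px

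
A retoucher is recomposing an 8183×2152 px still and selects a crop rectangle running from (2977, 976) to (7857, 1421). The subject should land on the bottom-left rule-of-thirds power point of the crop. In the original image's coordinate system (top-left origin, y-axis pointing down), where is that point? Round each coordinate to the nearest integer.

x = 4604 px, y = 1273 px

Crop width = 7857 − 2977 = 4880 px; one third is 1626.67 px.
Crop height = 1421 − 976 = 445 px; one third is 148.33 px.
The bottom-left point is one-third across and two-thirds down within the crop:
x = 2977 + 1 × 1626.67 ≈ 4604; y = 976 + 2 × 148.33 ≈ 1273.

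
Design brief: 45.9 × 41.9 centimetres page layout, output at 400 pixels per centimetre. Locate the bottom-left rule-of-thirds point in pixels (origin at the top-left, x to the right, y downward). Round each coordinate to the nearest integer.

In pixels the canvas is 45.9 × 400 = 18360 wide and 41.9 × 400 = 16760 tall.
The bottom-left point is one-third across and two-thirds down:
x = 1 × 18360/3 ≈ 6120; y = 2 × 16760/3 ≈ 11173.

x = 6120 px, y = 11173 px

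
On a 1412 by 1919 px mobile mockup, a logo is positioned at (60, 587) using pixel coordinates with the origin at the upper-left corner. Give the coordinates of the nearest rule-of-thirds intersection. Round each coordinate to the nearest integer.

x = 471 px, y = 640 px

Third lines: x ∈ {471, 941}, y ∈ {640, 1279}.
60 is closer to x = 471; 587 is closer to y = 640.
So the nearest intersection is the upper-left power point.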